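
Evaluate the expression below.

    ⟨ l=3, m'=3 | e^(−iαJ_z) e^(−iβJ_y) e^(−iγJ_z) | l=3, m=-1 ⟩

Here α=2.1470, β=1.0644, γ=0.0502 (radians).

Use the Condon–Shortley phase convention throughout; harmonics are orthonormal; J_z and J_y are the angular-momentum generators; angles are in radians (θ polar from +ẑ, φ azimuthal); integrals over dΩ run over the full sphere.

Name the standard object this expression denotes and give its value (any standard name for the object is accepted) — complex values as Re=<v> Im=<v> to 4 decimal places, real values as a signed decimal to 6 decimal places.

This is a Wigner D-matrix element — the rotation-matrix element ⟨l m'| R(α,β,γ) |l m⟩ in the angular-momentum basis.
Split into d^3_{3,-1}(β=1.0644) × two z-phases.
With c≡cos(β/2)=0.861693 and s≡sin(β/2)=0.507430, N=[720·1·2·24]^{1/2}=185.903201
Admissible k: 0..0 (factorial args all ≥0)
  k=0: (−1)^4·185.9032/(48)·0.8617^2·0.5074^4 = +0.190658
d^3_{3,-1}(1.0644) = +0.190658
Phases: e^{-i·(3)·2.1470}=+0.987573-0.157160i, e^{-i·(-1)·0.0502}=+0.998740+0.050179i ⇒ D=+0.189556-0.020478i

Wigner D-matrix element, Re=0.1896 Im=-0.0205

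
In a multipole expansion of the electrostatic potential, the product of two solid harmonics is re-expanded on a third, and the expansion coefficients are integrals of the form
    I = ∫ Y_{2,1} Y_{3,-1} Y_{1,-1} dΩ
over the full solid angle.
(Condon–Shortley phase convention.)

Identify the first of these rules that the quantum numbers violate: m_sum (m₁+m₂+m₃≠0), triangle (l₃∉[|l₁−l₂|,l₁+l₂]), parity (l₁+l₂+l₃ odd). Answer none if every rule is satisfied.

Σmᵢ = -1  ✗
l₃∈[|l₁−l₂|,l₁+l₂]=[1,5], have l₃=1
Σlᵢ = 6 ⇒ even

m_sum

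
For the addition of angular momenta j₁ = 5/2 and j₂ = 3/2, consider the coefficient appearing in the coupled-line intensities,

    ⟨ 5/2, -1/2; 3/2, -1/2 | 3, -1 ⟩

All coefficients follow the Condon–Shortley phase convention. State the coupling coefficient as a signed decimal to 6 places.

triangle: 1!·4!·2!/8! = 48/40320
(j±m)!: 2!·3!·1!·2!·2!·4! = 1152
prefactor² = (2J+1)·Δ·N² = 48/5
  k=0: +1/(0!·1!·3!·1!·1!·1!) = 1/6
  k=1: −1/(1!·0!·2!·0!·2!·2!) = -1/8
Σ = 1/24  ⇒  CG² = 48/5·(1/24)² = 1/60
CG = +√(1/60) = +0.129099

+√(1/60) = +0.129099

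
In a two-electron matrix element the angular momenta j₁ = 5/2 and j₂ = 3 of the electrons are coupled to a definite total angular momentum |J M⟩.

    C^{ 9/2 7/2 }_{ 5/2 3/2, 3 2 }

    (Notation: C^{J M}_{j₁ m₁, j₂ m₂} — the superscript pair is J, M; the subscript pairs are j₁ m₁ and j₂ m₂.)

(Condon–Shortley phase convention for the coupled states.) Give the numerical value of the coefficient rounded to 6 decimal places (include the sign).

j₁+j₂−J=1  J+j₁−j₂=4  J−j₁+j₂=5  j₁+j₂+J+1=11
(j₁±m₁, j₂±m₂, J±M) = (4,1,5,1,8,1)
P² = 921600/11
sum k=0..1:
  [0] +1/720 = 1/720
  [1] −1/576 = -1/576
S = -1/2880
C² = P²·S² = 1/99 ; C = -0.100504

−√(1/99) = -0.100504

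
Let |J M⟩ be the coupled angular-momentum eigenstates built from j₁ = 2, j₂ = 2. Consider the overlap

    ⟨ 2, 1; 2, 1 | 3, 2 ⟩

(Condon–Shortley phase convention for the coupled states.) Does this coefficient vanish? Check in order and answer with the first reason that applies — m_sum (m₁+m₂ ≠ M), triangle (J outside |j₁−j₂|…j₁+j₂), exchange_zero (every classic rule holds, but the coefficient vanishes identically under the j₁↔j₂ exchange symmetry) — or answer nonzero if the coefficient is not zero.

m-sum: m₁+m₂ = 1+1 = 2, M = 2  ✓
triangle: |j₁−j₂| = 0 ≤ J = 3 ≤ j₁+j₂ = 4  ✓
exchange: j₁=j₂ and m₁=m₂, and (−1)^(j₁+j₂−J) = (−1)^1 = −1 forces ⟨j₁m₁;j₂m₂|JM⟩ = −⟨j₂m₂;j₁m₁|JM⟩ = −⟨j₁m₁;j₂m₂|JM⟩ ⇒ the coefficient vanishes identically
Racah sum check: Σ_k collapses to 0 ⇒ CG = 0

exchange_zero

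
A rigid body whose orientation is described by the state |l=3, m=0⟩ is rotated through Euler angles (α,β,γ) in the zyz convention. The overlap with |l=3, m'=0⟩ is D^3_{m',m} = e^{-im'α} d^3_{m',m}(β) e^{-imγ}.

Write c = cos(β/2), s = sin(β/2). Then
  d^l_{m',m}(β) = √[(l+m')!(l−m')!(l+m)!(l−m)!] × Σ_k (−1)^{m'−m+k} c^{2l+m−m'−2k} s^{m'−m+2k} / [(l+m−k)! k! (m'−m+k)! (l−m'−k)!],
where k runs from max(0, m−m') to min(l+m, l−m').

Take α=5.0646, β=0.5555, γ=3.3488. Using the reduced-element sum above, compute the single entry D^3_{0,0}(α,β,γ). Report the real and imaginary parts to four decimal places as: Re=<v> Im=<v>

First d^3_{0,0}(β=0.5555), then the phase factors e^{-i(0)α} and e^{-i(0)γ}:
c=cos(0.555500/2)=0.961675, s=sin(0.555500/2)=0.274193; N=√[6·6·6·6]=36.000000
k: max(0,(0)−(0))=0 … min(3+(0),3−(0))=3
  k=0: (−1)^0·36.0000/(36)·0.9617^6·0.2742^0 = +0.790987
  k=1: (−1)^1·36.0000/(4)·0.9617^4·0.2742^2 = -0.578718
  k=2: (−1)^2·36.0000/(4)·0.9617^2·0.2742^4 = +0.047046
  k=3: (−1)^3·36.0000/(36)·0.9617^0·0.2742^6 = -0.000425
d^3_{0,0}(0.5555) = +0.790987 -0.578718 +0.047046 -0.000425 = +0.258890
D = (+1.000000+0.000000i)·(+0.258890)·(+1.000000+0.000000i) = +0.258890+0.000000i

Re=0.2589 Im=0.0000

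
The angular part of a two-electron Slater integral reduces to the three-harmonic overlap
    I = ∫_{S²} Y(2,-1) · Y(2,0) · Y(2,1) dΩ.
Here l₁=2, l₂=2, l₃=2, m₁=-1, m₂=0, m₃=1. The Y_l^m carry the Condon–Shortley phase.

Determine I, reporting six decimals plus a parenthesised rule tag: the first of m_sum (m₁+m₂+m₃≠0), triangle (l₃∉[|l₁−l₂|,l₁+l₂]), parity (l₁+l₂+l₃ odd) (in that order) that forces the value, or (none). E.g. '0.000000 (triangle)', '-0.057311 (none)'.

-0.090112 (none)

Rules hold: Σm=0, L=6 even, 0≤2≤4.
N = 5·5·5 = 125
Δ = 2!·2!·2!/7! = 1/630
Racah Σ t=0..2: t=0:+1/8 t=1:−1/1 t=2:+1/8 = -3/4
⇒ 3j(2 2 2; 0 0 0)² = 2/35, sgn -1
Racah Σ t=1..2: t=1:−1/2 t=2:+1/4 = -1/4
⇒ 3j(2 2 2; -1 0 1)² = 1/70, sgn +1
4πI² = N·(3j₀)²·(3jₘ)² = 5/49
I = -1·√(0.102041/4π) = -0.09011188
No selection rule forces the value: the integral is nonzero (none).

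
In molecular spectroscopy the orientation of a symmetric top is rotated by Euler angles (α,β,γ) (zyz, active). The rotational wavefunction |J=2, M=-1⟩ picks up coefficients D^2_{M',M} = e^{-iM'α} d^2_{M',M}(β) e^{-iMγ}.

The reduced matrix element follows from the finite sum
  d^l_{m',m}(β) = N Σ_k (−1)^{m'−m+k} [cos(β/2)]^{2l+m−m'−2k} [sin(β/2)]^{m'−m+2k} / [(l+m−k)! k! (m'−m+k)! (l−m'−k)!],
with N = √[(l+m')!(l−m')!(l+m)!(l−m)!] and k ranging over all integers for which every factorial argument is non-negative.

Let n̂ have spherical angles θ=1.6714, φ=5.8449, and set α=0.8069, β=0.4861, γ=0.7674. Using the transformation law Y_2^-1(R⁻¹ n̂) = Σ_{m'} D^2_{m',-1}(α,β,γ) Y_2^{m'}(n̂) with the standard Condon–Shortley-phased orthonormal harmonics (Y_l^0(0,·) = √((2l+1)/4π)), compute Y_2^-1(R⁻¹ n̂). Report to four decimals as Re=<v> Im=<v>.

Need the full column D^2_{m',-1} for m'=−2..2 at α=0.8069, β=0.4861, γ=0.7674.
cos(β/2)=0.970608, sin(β/2)=0.240664
d^2_{-2,-1}: single k=1 term ⇒ +0.440122;  D = -0.318898+0.303335i
d^2_{-1,-1}: k∈[0..1] ⇒ +0.887516 -0.163694 = +0.723823;  D = -0.002536+0.723818i
d^2_{0,-1}: k∈[0..1] ⇒ -0.539038 +0.033140 = -0.505898;  D = -0.364104-0.351228i
d^2_{1,-1}: k∈[0..1] ⇒ +0.163694 -0.003355 = +0.160339;  D = +0.160214-0.006332i
d^2_{2,-1}: single k=0 term ⇒ -0.027059;  D = -0.017931+0.020264i
Y_2^{m'}(θ=1.6714,φ=5.8449) and Σ D·Y over m':
  (-0.3189+0.3033i)·(+0.2446+0.2939i)  (-0.0025+0.7238i)·(-0.0699-0.0328i)  (-0.3641-0.3512i)·(-0.3058+0.0000i)  (+0.1602-0.0063i)·(+0.0699-0.0328i)  (-0.0179+0.0203i)·(+0.2446-0.2939i)
Y_2^-1(R⁻¹ n̂) = -0.019347+0.041937i

Re=-0.0193 Im=0.0419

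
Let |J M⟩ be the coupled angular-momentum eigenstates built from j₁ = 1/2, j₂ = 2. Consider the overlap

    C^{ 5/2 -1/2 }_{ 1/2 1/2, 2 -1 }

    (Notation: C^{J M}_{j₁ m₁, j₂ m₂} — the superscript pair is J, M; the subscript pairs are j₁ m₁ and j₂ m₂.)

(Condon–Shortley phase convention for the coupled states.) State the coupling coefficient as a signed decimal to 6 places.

j₁+j₂−J=0  J+j₁−j₂=1  J−j₁+j₂=4  j₁+j₂+J+1=6
(j₁±m₁, j₂±m₂, J±M) = (1,0,1,3,2,3)
P² = 72/5
sum k=0..0:
  [0] +1/6 = 1/6
S = 1/6
C² = P²·S² = 2/5 ; C = +0.632456

+√(2/5) ≈ +0.632456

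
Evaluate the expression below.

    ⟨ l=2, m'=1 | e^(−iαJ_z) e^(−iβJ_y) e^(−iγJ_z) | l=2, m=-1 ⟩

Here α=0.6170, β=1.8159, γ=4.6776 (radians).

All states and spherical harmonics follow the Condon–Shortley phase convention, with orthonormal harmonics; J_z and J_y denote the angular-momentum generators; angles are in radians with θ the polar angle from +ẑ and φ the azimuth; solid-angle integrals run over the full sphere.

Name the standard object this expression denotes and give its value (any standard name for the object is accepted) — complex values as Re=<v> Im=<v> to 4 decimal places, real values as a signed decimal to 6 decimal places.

Wigner D-matrix element, Re=-0.1940 Im=-0.2542

This is a Wigner D-matrix element — the rotation-matrix element ⟨l m'| R(α,β,γ) |l m⟩ in the angular-momentum basis.
First d^2_{1,-1}(β=1.8159), then the phase factors e^{-i(1)α} and e^{-i(-1)γ}:
c=cos(1.815900/2)=0.615363, s=sin(1.815900/2)=0.788244; N=√[6·1·1·6]=6.000000
The bounds max(0,m−m')=0 and min(l+m,l−m')=1 give 2 terms
  k=0: (−1)^2·6.0000/(2)·0.6154^2·0.7882^2 = +0.705838
  k=1: (−1)^3·6.0000/(6)·0.6154^0·0.7882^4 = -0.386049
d^2_{1,-1}(1.8159) = +0.705838 -0.386049 = +0.319789
D = (+0.815618-0.578591i)·(+0.319789)·(-0.034782-0.999395i) = -0.193987-0.254232i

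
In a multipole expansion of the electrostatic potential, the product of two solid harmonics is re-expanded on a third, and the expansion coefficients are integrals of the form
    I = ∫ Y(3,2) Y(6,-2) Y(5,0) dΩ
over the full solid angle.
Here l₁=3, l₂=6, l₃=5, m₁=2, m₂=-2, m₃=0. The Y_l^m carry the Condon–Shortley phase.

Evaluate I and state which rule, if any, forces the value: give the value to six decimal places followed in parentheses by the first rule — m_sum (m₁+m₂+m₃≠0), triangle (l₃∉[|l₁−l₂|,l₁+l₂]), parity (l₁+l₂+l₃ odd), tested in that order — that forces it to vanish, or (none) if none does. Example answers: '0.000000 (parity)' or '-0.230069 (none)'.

-0.077843 (none)

Rules hold: Σm=0, L=14 even, 3≤5≤9.
N = 7·13·11 = 1001
Δ = 4!·2!·8!/15! = 1/675675
Racah Σ t=1..3: t=1:−1/8640 t=2:+1/2304 t=3:−1/8640 = 7/34560
⇒ 3j(3 6 5; 0 0 0)² = 7/429, sgn -1
Racah Σ t=0..1: t=0:+1/13824 t=1:−1/8640 = -1/23040
⇒ 3j(3 6 5; 2 -2 0)² = 2/429, sgn +1
4πI² = N·(3j₀)²·(3jₘ)² = 98/1287
I = -1·√(0.0761461/4π) = -0.07784287
No selection rule forces the value: the integral is nonzero (none).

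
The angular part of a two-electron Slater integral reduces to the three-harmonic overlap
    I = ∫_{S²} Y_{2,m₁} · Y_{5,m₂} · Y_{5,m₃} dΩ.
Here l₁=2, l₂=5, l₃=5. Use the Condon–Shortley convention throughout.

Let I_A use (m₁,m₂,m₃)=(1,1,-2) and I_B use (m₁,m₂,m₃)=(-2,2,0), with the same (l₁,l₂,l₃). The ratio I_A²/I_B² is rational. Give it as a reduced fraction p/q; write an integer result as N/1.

3/10

Same 2,5,5: normalisation and zero-m 3j drop out of the ratio.
A: Δ: 2! 2! 8! / 13! → 1/38610; sum: t=0:+1/2880 t=1:−1/1440 = -1/2880; 3j²(2 5 5; 1 1 -2) = Δ·Π!·Σ² = 7/715  (sign +1)
B: Δ: 2! 2! 8! / 13! → 1/38610; sum: t=2:+1/2880 = 1/2880; 3j²(2 5 5; -2 2 0) = Δ·Π!·Σ² = 14/429  (sign -1)
I_A²/I_B² = (7/715)/(14/429) = 3/10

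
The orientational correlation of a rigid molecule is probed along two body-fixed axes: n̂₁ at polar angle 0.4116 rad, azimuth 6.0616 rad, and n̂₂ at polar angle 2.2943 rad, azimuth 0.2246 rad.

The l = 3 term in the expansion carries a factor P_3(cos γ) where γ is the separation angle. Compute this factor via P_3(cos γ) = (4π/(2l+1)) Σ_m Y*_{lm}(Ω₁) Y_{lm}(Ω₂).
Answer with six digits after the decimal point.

Expand P_3 via completeness: Σ_{m} conj(Y_{3,m}) at Ω₁ times Y_{3,m} at Ω₂ —
  m=-3: Y*=0.02103 - 0.01648j  Y=0.13727 - 0.10960j  product 0.00108 - 0.00457j
  m=-2: Y*=0.13544 - 0.06429j  Y=-0.34235 + 0.16504j  product -0.03576 + 0.04436j
  m=-1: Y*=0.40359 - 0.09092j  Y=0.28131 - 0.06427j  product 0.10769 - 0.05152j
  m=+0: Y*=0.41031 + 0.00000j  Y=0.19978 + 0.00000j  product 0.08197 + 0.00000j
  m=+1: Y*=-0.40359 - 0.09092j  Y=-0.28131 - 0.06427j  product 0.10769 + 0.05152j
  m=+2: Y*=0.13544 + 0.06429j  Y=-0.34235 - 0.16504j  product -0.03576 - 0.04436j
  m=+3: Y*=-0.02103 - 0.01648j  Y=-0.13727 - 0.10960j  product 0.00108 + 0.00457j
Total Σ_m = 0.22801 + 0.00000j. Multiply by 1.795196: 0.40932 + 0.00000j. P_3(cos γ) = 0.409315

0.409315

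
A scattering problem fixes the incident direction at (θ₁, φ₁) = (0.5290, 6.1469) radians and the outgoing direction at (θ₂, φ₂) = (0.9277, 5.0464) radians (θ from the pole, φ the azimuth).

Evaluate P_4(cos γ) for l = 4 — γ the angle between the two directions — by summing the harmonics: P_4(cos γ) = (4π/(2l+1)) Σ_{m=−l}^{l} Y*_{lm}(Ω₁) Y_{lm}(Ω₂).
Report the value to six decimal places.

Term-by-term m-sum for l=4 (normalisation 4π/9 = 1.396263):
  [-4]  conj(Y_{4,-4})(Ω₁) = 0.02455 - 0.01489j ; Y_{4,-4}(Ω₂) = 0.04221 - 0.17650j ; Δ = -0.00159 - 0.00496j
  [-3]  conj(Y_{4,-3})(Ω₁) = 0.12745 - 0.05522j ; Y_{4,-3}(Ω₂) = -0.32410 - 0.20717j ; Δ = -0.05274 - 0.00851j
  [-2]  conj(Y_{4,-2})(Ω₁) = 0.34604 - 0.09673j ; Y_{4,-2}(Ω₂) = -0.25517 + 0.20134j ; Δ = -0.06882 + 0.09435j
  [-1]  conj(Y_{4,-1})(Ω₁) = 0.45276 - 0.06209j ; Y_{4,-1}(Ω₂) = -0.03593 - 0.10353j ; Δ = -0.02270 - 0.04465j
  [+0]  conj(Y_{4,0})(Ω₁) = 0.00875 + 0.00000j ; Y_{4,0}(Ω₂) = -0.34509 + 0.00000j ; Δ = -0.00302 + 0.00000j
  [+1]  conj(Y_{4,1})(Ω₁) = -0.45276 - 0.06209j ; Y_{4,1}(Ω₂) = 0.03593 - 0.10353j ; Δ = -0.02270 + 0.04465j
  [+2]  conj(Y_{4,2})(Ω₁) = 0.34604 + 0.09673j ; Y_{4,2}(Ω₂) = -0.25517 - 0.20134j ; Δ = -0.06882 - 0.09435j
  [+3]  conj(Y_{4,3})(Ω₁) = -0.12745 - 0.05522j ; Y_{4,3}(Ω₂) = 0.32410 - 0.20717j ; Δ = -0.05274 + 0.00851j
  [+4]  conj(Y_{4,4})(Ω₁) = 0.02455 + 0.01489j ; Y_{4,4}(Ω₂) = 0.04221 + 0.17650j ; Δ = -0.00159 + 0.00496j
Total Σ_m = -0.29473 - 0.00000j. Multiply by 1.396263: -0.41152 - 0.00000j. P_4(cos γ) = -0.411519

-0.411519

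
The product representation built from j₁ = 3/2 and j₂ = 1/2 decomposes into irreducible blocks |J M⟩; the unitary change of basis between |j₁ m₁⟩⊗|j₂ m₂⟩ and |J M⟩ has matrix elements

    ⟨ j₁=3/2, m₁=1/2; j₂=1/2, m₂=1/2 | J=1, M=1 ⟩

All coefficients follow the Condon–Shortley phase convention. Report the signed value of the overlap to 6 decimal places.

-0.500000

√[3·1!2!0!/4! · 2!1!1!0!2!0!] = √(1)
  +(−1)^1/∏(1,0,0,0,2,0)! = -1/2  (running -1/2)
⟨..|..⟩ = √(1)·(-1/2) = -0.500000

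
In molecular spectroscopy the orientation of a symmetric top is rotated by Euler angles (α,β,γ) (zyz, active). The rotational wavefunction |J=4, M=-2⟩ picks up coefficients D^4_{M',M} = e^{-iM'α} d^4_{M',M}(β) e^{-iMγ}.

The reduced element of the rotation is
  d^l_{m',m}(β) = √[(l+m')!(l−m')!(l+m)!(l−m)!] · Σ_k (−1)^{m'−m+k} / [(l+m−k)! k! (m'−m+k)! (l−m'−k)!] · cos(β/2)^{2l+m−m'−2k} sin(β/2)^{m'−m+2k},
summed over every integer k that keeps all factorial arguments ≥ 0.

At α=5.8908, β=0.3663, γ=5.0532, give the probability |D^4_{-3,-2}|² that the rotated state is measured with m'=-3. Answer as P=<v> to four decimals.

Split into d^4_{-3,-2}(β=0.3663) × two z-phases.
c=cos(0.366300/2)=0.983275, s=sin(0.366300/2)=0.182128; N=√[1·5040·2·720]=2693.993318
k∈{1,2} keeps every argument non-negative
  k=1: (−1)^0·2693.9933/(720)·0.9833^7·0.1821^1 = +0.605571
  k=2: (−1)^1·2693.9933/(240)·0.9833^5·0.1821^3 = -0.062329
d^4_{-3,-2}(0.3663) = +0.605571 -0.062329 = +0.543242
|D^4_{-3,-2}|² = |d^4_{-3,-2}(β)|² = (+0.543242)² = 0.295112 (the z-rotation phases have unit modulus)

P=0.2951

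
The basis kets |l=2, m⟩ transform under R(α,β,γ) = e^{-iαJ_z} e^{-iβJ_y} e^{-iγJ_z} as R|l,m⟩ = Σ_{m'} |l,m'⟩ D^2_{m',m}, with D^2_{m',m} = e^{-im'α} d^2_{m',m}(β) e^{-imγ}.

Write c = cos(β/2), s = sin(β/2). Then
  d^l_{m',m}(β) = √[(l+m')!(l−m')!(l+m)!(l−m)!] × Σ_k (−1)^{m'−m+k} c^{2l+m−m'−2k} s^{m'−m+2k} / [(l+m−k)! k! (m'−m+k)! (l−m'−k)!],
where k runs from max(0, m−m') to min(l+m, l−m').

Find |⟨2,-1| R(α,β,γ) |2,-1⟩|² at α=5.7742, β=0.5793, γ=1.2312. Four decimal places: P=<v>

P=0.3828

D^2_{-1,-1}(5.7742,0.5793,1.2312) = e^{-i·-1·5.7742}·d^2_{-1,-1}(0.5793)·e^{-i·-1·1.2312}. Compute d first:
Half-angle: c=0.958344, s=0.285617. N=√(1·6·1·6)=6.000000
The bounds max(0,m−m')=0 and min(l+m,l−m')=1 give 2 terms
  k=0: (−1)^0·6.0000/(6)·0.9583^4·0.2856^0 = +0.843501
  k=1: (−1)^1·6.0000/(2)·0.9583^2·0.2856^2 = -0.224767
d^2_{-1,-1}(0.5793) = +0.843501 -0.224767 = +0.618734
|D^2_{-1,-1}|² = |d^2_{-1,-1}(β)|² = (+0.618734)² = 0.382832 (the z-rotation phases have unit modulus)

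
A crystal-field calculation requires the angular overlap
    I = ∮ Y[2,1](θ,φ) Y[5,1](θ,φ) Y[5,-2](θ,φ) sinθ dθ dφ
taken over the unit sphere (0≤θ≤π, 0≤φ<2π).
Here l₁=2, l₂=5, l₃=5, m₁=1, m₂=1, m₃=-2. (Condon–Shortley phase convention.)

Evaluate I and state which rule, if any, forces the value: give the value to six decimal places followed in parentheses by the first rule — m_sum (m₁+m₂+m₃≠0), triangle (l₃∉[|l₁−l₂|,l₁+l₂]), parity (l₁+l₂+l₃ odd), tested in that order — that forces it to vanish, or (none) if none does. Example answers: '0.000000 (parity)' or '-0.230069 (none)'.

0.104819 (none)

Rules hold: Σm=0, L=12 even, 3≤5≤7.
N = 5·11·11 = 605
Δ = 2!·2!·8!/13! = 1/38610
Racah Σ t=0..2: t=0:+1/2880 t=1:−1/576 t=2:+1/2880 = -1/960
⇒ 3j(2 5 5; 0 0 0)² = 10/429, sgn +1
Racah Σ t=0..1: t=0:+1/2880 t=1:−1/1440 = -1/2880
⇒ 3j(2 5 5; 1 1 -2)² = 7/715, sgn +1
4πI² = N·(3j₀)²·(3jₘ)² = 70/507
I = +1·√(0.138067/4π) = 0.10481902
No selection rule forces the value: the integral is nonzero (none).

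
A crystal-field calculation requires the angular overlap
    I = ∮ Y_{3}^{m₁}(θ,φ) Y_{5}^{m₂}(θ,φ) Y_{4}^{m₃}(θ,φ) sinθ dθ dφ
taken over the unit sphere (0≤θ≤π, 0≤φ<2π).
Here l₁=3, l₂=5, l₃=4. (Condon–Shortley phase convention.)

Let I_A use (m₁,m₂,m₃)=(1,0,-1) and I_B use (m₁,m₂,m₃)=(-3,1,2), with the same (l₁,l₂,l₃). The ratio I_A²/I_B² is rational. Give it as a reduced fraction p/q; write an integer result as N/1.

Shared (l₁,l₂,l₃)=(3,5,4): N and (l;000)² cancel in I_A²/I_B².
A: Δ = 4!·2!·6!/13! = 1/180180; Racah Σ t=0..2: t=0:+1/5760 t=1:−1/288 t=2:+1/288 = 1/5760; ⇒ 3j(3 5 4; 1 0 -1)² = 1/12012, sgn -1
B: Δ = 4!·2!·6!/13! = 1/180180; Racah Σ t=4..4: t=4:+1/2304 = 1/2304; ⇒ 3j(3 5 4; -3 1 2)² = 75/4004, sgn +1
I_A²/I_B² = (1/12012)/(75/4004) = 1/225

1/225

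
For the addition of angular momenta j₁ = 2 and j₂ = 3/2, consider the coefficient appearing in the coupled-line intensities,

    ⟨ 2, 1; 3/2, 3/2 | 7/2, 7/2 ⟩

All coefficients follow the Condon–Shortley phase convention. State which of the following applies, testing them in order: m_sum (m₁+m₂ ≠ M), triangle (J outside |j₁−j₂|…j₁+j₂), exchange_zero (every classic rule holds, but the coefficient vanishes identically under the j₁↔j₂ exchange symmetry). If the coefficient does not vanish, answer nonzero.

m_sum

m-sum: m₁+m₂ = 1+3/2 = 5/2, M = 7/2  ✗ ⇒ coefficient is 0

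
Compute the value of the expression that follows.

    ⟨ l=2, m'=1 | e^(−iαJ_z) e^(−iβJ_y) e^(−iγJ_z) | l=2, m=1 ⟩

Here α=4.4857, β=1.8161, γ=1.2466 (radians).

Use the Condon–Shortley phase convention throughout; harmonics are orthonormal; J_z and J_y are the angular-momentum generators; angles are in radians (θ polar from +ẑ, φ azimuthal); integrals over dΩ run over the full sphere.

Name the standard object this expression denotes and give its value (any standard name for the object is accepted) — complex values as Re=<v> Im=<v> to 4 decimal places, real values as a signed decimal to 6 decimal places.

Wigner D-matrix element, Re=-0.4792 Im=-0.2944

This is a Wigner D-matrix element — the rotation-matrix element ⟨l m'| R(α,β,γ) |l m⟩ in the angular-momentum basis.
D^2_{1,1}(4.4857,1.8161,1.2466) = e^{-i·1·4.4857}·d^2_{1,1}(1.8161)·e^{-i·1·1.2466}. Compute d first:
c=cos(1.816100/2)=0.615284, s=sin(1.816100/2)=0.788305; N=√[6·1·6·1]=6.000000
k∈{0,1} keeps every argument non-negative
  k=0: (−1)^0·6.0000/(6)·0.6153^4·0.7883^0 = +0.143319
  k=1: (−1)^1·6.0000/(2)·0.6153^2·0.7883^2 = -0.705768
d^2_{1,1}(1.8161) = +0.143319 -0.705768 = -0.562449
Attach z-rotation phases: D = e^{-i(1)(4.4857)}·(-0.562449)·e^{-i(1)(1.2466)} = -0.479241-0.294409i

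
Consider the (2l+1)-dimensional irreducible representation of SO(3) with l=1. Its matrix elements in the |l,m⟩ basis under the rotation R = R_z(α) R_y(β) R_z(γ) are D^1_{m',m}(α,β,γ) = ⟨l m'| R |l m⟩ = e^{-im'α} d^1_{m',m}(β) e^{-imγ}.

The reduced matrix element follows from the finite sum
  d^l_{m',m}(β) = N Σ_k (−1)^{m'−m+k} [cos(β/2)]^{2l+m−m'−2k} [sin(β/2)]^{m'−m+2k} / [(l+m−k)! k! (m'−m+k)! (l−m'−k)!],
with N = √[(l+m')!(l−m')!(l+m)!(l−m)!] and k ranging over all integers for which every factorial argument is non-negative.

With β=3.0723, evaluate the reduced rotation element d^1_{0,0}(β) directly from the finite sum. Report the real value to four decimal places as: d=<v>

d^1_{0,0}(β=3.0723) via the finite sum:
With c≡cos(β/2)=0.034639 and s≡sin(β/2)=0.999400, N=[1·1·1·1]^{1/2}=1.000000
Admissible k: 0..1 (factorial args all ≥0)
  k=0: (−1)^0·1.0000/(1)·0.0346^2·0.9994^0 = +0.001200
  k=1: (−1)^1·1.0000/(1)·0.0346^0·0.9994^2 = -0.998800
d^1_{0,0}(3.0723) = +0.001200 -0.998800 = -0.997600

d=-0.9976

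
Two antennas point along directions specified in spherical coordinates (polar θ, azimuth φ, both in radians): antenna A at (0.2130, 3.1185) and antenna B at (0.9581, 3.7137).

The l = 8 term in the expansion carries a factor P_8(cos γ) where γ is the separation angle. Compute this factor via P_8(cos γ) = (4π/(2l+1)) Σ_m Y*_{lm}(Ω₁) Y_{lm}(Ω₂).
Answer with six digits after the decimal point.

0.300713

Expand P_8 via completeness: Σ_{m} conj(Y_{8,m}) at Ω₁ times Y_{8,m} at Ω₂ —
  m=-8: (0.000002, -0.000000) × (-0.013974, 0.102476) = (0.000000, 0.000000)  (running Σ = (0.000000, 0.000000))
  m=-7: (-0.000038, 0.000006) × (0.189034, -0.220982) = (-0.000006, 0.000009)  (running Σ = (-0.000006, 0.000010))
  m=-6: (0.000443, -0.000062) × (-0.428170, 0.128262) = (-0.000182, 0.000083)  (running Σ = (-0.000188, 0.000093))
  m=-5: (-0.003776, 0.000438) × (0.322813, 0.093196) = (-0.001260, -0.000211)  (running Σ = (-0.001447, -0.000118))
  m=-4: (0.023868, -0.002211) × (0.048773, 0.055875) = (0.001288, 0.001226)  (running Σ = (-0.000160, 0.001108))
  m=-3: (-0.110658, 0.007678) × (-0.053168, -0.362766) = (0.008669, 0.039735)  (running Σ = (0.008509, 0.040843))
  m=-2: (0.355545, -0.016433) × (-0.049497, 0.108907) = (-0.015809, 0.039535)  (running Σ = (-0.007300, 0.080378))
  m=-1: (-0.678887, 0.015680) × (-0.265520, 0.170980) = (0.177577, -0.120240)  (running Σ = (0.170277, -0.039862))
  m=0: (0.389100, -0.000000) × (0.170279, 0.000000) = (0.066256, 0.000000)  (running Σ = (0.236533, -0.039862))
  m=1: (0.678887, 0.015680) × (0.265520, 0.170980) = (0.177577, 0.120240)  (running Σ = (0.414110, 0.080378))
  m=2: (0.355545, 0.016433) × (-0.049497, -0.108907) = (-0.015809, -0.039535)  (running Σ = (0.398301, 0.040843))
  m=3: (0.110658, 0.007678) × (0.053168, -0.362766) = (0.008669, -0.039735)  (running Σ = (0.406970, 0.001108))
  m=4: (0.023868, 0.002211) × (0.048773, -0.055875) = (0.001288, -0.001226)  (running Σ = (0.408258, -0.000118))
  m=5: (0.003776, 0.000438) × (-0.322813, 0.093196) = (-0.001260, 0.000211)  (running Σ = (0.406998, 0.000093))
  m=6: (0.000443, 0.000062) × (-0.428170, -0.128262) = (-0.000182, -0.000083)  (running Σ = (0.406816, 0.000010))
  m=7: (0.000038, 0.000006) × (-0.189034, -0.220982) = (-0.000006, -0.000009)  (running Σ = (0.406810, 0.000000))
  m=8: (0.000002, 0.000000) × (-0.013974, -0.102476) = (0.000000, -0.000000)  (running Σ = (0.406810, 0.000000))
Accumulated sum (0.406810, 0.000000); after 4π/(2l+1) scaling, (0.300713, 0.000000) ⇒ P_8 = 0.300713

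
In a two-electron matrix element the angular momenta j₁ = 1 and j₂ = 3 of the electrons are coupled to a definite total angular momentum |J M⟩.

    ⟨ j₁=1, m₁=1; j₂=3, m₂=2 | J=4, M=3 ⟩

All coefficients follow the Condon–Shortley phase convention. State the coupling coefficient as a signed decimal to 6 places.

+0.866025

triangle: 0!·2!·6!/9! = 1440/362880
(j±m)!: 2!·0!·5!·1!·7!·1! = 1209600
prefactor² = (2J+1)·Δ·N² = 43200
  k=0: +1/(0!·0!·0!·5!·2!·1!) = 1/240
Σ = 1/240  ⇒  CG² = 43200·(1/240)² = 3/4
CG = +√(3/4) = +0.866025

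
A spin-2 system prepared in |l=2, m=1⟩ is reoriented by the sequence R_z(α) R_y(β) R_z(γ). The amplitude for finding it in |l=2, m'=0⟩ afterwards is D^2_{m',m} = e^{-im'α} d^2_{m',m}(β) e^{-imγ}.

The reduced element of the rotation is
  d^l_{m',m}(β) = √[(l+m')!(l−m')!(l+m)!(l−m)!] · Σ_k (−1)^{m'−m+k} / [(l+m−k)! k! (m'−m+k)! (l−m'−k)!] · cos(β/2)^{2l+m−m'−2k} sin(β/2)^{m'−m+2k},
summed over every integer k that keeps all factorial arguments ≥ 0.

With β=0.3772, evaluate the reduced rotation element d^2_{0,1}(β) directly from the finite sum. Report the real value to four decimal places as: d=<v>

d^2_{0,1}(β=0.3772) via the finite sum:
c=cos(0.377200/2)=0.982268, s=sin(0.377200/2)=0.187484; N=√[2·2·6·1]=4.898979
k∈{1,2} keeps every argument non-negative
  k=1: (−1)^0·4.8990/(2)·0.9823^3·0.1875^1 = +0.435240
  k=2: (−1)^1·4.8990/(2)·0.9823^1·0.1875^3 = -0.015856
d^2_{0,1}(0.3772) = +0.435240 -0.015856 = +0.419384

d=0.4194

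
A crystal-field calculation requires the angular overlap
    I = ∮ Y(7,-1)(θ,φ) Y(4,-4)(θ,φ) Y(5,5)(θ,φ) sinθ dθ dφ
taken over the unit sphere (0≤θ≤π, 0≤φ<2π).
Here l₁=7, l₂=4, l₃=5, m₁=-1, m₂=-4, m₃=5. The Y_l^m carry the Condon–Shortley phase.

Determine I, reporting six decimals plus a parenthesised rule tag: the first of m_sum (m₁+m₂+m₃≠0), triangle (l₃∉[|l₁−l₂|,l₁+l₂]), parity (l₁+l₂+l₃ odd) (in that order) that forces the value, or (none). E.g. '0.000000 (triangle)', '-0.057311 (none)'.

0.017637 (none)

m-sum 0 ✓  L=16 even ✓  3≤5≤11 ✓
Π(2lᵢ+1) = 15×9×11 = 1485
triangle coeff Δ(7,4,5) = 1/6126120
Σ_t [2,4]: t=2:+1/69120 t=3:−1/20736 t=4:+1/69120 = -1/51840
(3j)²=280/21879 [(7 4 5; 0 0 0)], sign=+1
Σ_t [0,0]: t=0:+1/58060800 = 1/58060800
(3j)²=1/4862 [(7 4 5; -1 -4 5)], sign=+1
⇒ 4πI² = 2100/537251
I = (+1)√(2100/537251/(4π)) = 0.01763665
No selection rule forces the value: the integral is nonzero (none).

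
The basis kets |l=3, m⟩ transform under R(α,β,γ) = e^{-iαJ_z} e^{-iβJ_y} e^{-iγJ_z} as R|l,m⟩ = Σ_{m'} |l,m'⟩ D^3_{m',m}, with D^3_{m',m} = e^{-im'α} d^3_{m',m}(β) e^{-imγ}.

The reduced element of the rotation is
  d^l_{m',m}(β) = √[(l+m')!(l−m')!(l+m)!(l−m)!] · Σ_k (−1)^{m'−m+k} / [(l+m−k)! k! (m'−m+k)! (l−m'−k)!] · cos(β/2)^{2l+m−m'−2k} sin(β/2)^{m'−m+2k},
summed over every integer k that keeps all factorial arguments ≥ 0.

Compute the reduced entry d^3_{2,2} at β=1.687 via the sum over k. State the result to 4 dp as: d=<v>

d=-0.4587

d^3_{2,2}(β=1.6870) via the finite sum:
c=cos(1.687000/2)=0.664852, s=sin(1.687000/2)=0.746975; N=√[120·1·120·1]=120.000000
k∈{0,1} keeps every argument non-negative
  k=0: (−1)^0·120.0000/(120)·0.6649^6·0.7470^0 = +0.086368
  k=1: (−1)^1·120.0000/(24)·0.6649^4·0.7470^2 = -0.545109
d^3_{2,2}(1.6870) = +0.086368 -0.545109 = -0.458741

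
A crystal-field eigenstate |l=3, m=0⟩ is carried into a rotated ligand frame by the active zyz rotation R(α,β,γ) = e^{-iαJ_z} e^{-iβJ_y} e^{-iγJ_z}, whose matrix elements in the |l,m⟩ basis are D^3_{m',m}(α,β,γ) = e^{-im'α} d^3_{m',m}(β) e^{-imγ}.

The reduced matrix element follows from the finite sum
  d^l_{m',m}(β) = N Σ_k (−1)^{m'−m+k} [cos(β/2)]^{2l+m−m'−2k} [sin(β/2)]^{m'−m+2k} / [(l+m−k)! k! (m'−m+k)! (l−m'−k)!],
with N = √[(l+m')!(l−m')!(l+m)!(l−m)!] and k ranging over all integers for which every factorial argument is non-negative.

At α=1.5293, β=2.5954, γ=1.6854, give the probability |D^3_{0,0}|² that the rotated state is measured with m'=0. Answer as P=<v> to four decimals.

D^3_{0,0}(1.5293,2.5954,1.6854) = e^{-i·0·1.5293}·d^3_{0,0}(2.5954)·e^{-i·0·1.6854}. Compute d first:
c=cos(2.595400/2)=0.269714, s=sin(2.595400/2)=0.962940; N=√[6·6·6·6]=36.000000
The bounds max(0,m−m')=0 and min(l+m,l−m')=3 give 4 terms
  k=0: (−1)^0·36.0000/(36)·0.2697^6·0.9629^0 = +0.000385
  k=1: (−1)^1·36.0000/(4)·0.2697^4·0.9629^2 = -0.044163
  k=2: (−1)^2·36.0000/(4)·0.2697^2·0.9629^4 = +0.562922
  k=3: (−1)^3·36.0000/(36)·0.2697^0·0.9629^6 = -0.797253
d^3_{0,0}(2.5954) = +0.000385 -0.044163 +0.562922 -0.797253 = -0.278110
|D^3_{0,0}|² = |d^3_{0,0}(β)|² = (-0.278110)² = 0.077345 (the z-rotation phases have unit modulus)

P=0.0773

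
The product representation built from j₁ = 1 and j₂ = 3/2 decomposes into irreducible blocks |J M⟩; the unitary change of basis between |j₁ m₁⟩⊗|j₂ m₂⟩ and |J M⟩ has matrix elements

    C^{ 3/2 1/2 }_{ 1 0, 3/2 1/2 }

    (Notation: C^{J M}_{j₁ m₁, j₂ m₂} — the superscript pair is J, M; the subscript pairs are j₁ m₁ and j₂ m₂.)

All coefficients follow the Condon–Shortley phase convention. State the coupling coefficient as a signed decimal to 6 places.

−√(1/15) = -0.258199

j₁+j₂−J=1  J+j₁−j₂=1  J−j₁+j₂=2  j₁+j₂+J+1=5
(j₁±m₁, j₂±m₂, J±M) = (1,1,2,1,2,1)
P² = 4/15
sum k=0..1:
  [0] +1/2 = 1/2
  [1] −1/1 = -1
S = -1/2
C² = P²·S² = 1/15 ; C = -0.258199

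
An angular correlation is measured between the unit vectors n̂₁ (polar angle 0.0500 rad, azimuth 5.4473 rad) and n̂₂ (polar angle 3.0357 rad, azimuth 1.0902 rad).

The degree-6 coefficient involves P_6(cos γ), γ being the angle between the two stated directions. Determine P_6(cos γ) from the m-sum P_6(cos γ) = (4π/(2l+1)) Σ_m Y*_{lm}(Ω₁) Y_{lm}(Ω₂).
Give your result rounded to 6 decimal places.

0.897468

Term-by-term m-sum for l=6 (normalisation 4π/13 = 0.966644):
  m=-6: (0.00000 + 0.00000j) × (0.00000 - 0.00000j) = 0.00000 + 0.00000j  (running Σ = 0.00000 + 0.00000j)
  m=-5: (-0.00000 + 0.00000j) × (-0.00001 - 0.00002j) = 0.00000 - 0.00000j  (running Σ = 0.00000 - 0.00000j)
  m=-4: (-0.00002 + 0.00000j) × (-0.00015 + 0.00041j) = 0.00000 - 0.00000j  (running Σ = 0.00000 - 0.00000j)
  m=-3: (-0.00052 - 0.00038j) × (0.00597 - 0.00078j) = -0.00000 - 0.00000j  (running Σ = -0.00000 - 0.00000j)
  m=-2: (-0.00130 - 0.01285j) × (-0.03222 - 0.04614j) = -0.00055 + 0.00047j  (running Σ = -0.00055 + 0.00047j)
  m=-1: (0.10907 - 0.12068j) × (-0.15217 + 0.29187j) = 0.01863 + 0.05020j  (running Σ = 0.01807 + 0.05067j)
  m=0: (0.99058 + 0.00000j) × (0.90078 + 0.00000j) = 0.89229 + 0.00000j  (running Σ = 0.91037 + 0.05067j)
  m=1: (-0.10907 - 0.12068j) × (0.15217 + 0.29187j) = 0.01863 - 0.05020j  (running Σ = 0.92899 + 0.00047j)
  m=2: (-0.00130 + 0.01285j) × (-0.03222 + 0.04614j) = -0.00055 - 0.00047j  (running Σ = 0.92844 - 0.00000j)
  m=3: (0.00052 - 0.00038j) × (-0.00597 - 0.00078j) = -0.00000 + 0.00000j  (running Σ = 0.92844 - 0.00000j)
  m=4: (-0.00002 - 0.00000j) × (-0.00015 - 0.00041j) = 0.00000 + 0.00000j  (running Σ = 0.92844 - 0.00000j)
  m=5: (0.00000 + 0.00000j) × (0.00001 - 0.00002j) = 0.00000 + 0.00000j  (running Σ = 0.92844 + 0.00000j)
  m=6: (0.00000 - 0.00000j) × (0.00000 + 0.00000j) = 0.00000 - 0.00000j  (running Σ = 0.92844 + 0.00000j)
Σ over m = 0.92844 + 0.00000j; ×(4π/13) → 0.89747 + 0.00000j. Real part: 0.897468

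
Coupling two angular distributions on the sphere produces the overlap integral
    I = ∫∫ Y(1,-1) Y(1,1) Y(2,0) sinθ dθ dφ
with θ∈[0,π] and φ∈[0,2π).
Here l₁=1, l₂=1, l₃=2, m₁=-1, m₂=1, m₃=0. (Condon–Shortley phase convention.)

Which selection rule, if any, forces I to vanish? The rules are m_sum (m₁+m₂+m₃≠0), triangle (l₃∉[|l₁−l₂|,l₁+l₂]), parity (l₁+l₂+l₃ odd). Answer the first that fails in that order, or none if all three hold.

m₁+m₂+m₃ = -1 + 1 + 0 = 0  ✓
triangle: |1−1|=0 ≤ l₃=2 ≤ 1+1=2  ✓
parity: l₁+l₂+l₃ = 4 is even  ✓

none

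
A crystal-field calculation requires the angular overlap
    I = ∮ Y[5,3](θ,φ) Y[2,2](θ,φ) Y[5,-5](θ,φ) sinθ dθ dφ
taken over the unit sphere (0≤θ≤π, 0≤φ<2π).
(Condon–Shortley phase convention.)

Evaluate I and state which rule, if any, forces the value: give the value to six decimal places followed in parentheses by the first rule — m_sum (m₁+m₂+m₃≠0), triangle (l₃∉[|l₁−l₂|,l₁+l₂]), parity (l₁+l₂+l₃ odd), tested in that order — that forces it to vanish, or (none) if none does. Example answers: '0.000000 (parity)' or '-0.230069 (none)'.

Checks pass: Σm=0; 12 even; l₃=5∈[3,7].
(2·5+1)(2·2+1)(2·5+1) = 605
Δ: 2! 8! 2! / 13! → 1/38610
sum: t=0:+1/2880 t=1:−1/576 t=2:+1/2880 = -1/960
3j²(5 2 5; 0 0 0) = Δ·Π!·Σ² = 10/429  (sign +1)
sum: t=2:+1/161280 = 1/161280
3j²(5 2 5; 3 2 -5) = Δ·Π!·Σ² = 1/143  (sign +1)
combine: 4πI² = 605·10/429·1/143 = 50/507
take √, sign +1: I = 0.08858824
No selection rule forces the value: the integral is nonzero (none).

0.088588 (none)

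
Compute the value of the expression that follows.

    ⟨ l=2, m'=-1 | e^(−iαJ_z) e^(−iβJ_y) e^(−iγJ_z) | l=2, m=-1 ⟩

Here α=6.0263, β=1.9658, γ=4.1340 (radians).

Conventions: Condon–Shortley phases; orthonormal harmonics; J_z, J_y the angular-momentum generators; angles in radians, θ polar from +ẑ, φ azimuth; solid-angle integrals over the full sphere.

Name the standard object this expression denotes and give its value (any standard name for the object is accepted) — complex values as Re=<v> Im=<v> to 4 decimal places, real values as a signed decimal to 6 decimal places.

Wigner D-matrix element, Re=0.4036 Im=0.3652

This is a Wigner D-matrix element — the rotation-matrix element ⟨l m'| R(α,β,γ) |l m⟩ in the angular-momentum basis.
First d^2_{-1,-1}(β=1.9658), then the phase factors e^{-i(-1)α} and e^{-i(-1)γ}:
Half-angle: c=0.554612, s=0.832109. N=√(1·6·1·6)=6.000000
k∈{0,1} keeps every argument non-negative
  k=0: (−1)^0·6.0000/(6)·0.5546^4·0.8321^0 = +0.094614
  k=1: (−1)^1·6.0000/(2)·0.5546^2·0.8321^2 = -0.638940
d^2_{-1,-1}(1.9658) = +0.094614 -0.638940 = -0.544326
Attach z-rotation phases: D = e^{-i(-1)(6.0263)}·(-0.544326)·e^{-i(-1)(4.1340)} = +0.403607+0.365229i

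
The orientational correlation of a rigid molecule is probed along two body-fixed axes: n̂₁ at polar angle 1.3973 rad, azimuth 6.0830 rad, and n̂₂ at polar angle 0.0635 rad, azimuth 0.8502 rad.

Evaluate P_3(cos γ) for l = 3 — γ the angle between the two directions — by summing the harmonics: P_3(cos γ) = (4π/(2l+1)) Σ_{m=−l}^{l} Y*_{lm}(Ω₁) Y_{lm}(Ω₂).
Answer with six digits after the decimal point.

-0.284014

Expand P_3 via completeness: Σ_{m} conj(Y_{3,m}) at Ω₁ times Y_{3,m} at Ω₂ —
  term(m=-3) = (-0.000043, 0.000000)   from Y*(Ω₁)=(0.328947, -0.225313), Y(Ω₂)=(-0.000089, -0.000059)
  term(m=-2) = (-0.000355, -0.000607)   from Y*(Ω₁)=(0.157629, -0.066713), Y(Ω₂)=(-0.000531, -0.004073)
  term(m=-1) = (-0.010994, 0.019183)   from Y*(Ω₁)=(-0.265487, 0.053868), Y(Ω₂)=(0.053855, -0.061330)
  term(m=+0) = (-0.135424, -0.000000)   from Y*(Ω₁)=(-0.183663, -0.000000), Y(Ω₂)=(0.737350, 0.000000)
  term(m=+1) = (-0.010994, -0.019183)   from Y*(Ω₁)=(0.265487, 0.053868), Y(Ω₂)=(-0.053855, -0.061330)
  term(m=+2) = (-0.000355, 0.000607)   from Y*(Ω₁)=(0.157629, 0.066713), Y(Ω₂)=(-0.000531, 0.004073)
  term(m=+3) = (-0.000043, -0.000000)   from Y*(Ω₁)=(-0.328947, -0.225313), Y(Ω₂)=(0.000089, -0.000059)
Accumulated sum (-0.158208, -0.000000); after 4π/(2l+1) scaling, (-0.284014, -0.000000) ⇒ P_3 = -0.284014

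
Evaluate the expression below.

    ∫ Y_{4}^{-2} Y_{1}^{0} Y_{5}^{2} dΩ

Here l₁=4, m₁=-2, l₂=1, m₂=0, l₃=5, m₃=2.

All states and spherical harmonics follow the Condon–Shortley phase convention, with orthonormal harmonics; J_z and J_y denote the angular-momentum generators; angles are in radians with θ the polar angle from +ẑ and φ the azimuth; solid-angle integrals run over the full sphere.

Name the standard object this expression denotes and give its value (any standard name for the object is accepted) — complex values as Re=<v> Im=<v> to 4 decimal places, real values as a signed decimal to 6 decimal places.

This is a Gaunt coefficient — the integral of a triple product of spherical harmonics over the sphere.
Rules hold: Σm=0, L=10 even, 3≤5≤5.
N = 9·3·11 = 297
Δ = 0!·8!·2!/11! = 1/495
Racah Σ t=0..0: t=0:+1/576 = 1/576
⇒ 3j(4 1 5; 0 0 0)² = 5/99, sgn -1
Racah Σ t=0..0: t=0:+1/1440 = 1/1440
⇒ 3j(4 1 5; -2 0 2)² = 7/165, sgn -1
4πI² = N·(3j₀)²·(3jₘ)² = 7/11
I = +1·√(0.636364/4π) = 0.22503380

Gaunt coefficient, +0.225034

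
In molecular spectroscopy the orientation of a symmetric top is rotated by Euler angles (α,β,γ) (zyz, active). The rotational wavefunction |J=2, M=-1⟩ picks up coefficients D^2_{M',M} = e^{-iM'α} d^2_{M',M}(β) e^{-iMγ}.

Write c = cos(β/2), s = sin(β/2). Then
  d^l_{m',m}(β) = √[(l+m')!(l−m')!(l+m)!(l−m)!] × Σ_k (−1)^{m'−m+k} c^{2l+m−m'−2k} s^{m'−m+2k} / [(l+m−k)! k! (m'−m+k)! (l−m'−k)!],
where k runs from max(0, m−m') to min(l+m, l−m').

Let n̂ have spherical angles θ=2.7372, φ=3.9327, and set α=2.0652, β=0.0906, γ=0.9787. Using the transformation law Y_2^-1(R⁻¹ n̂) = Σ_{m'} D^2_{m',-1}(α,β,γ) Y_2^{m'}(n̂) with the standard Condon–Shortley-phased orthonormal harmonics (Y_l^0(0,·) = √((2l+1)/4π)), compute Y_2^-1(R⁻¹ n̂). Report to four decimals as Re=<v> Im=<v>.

Re=-0.2108 Im=0.1689

Need the full column D^2_{m',-1} for m'=−2..2 at α=2.0652, β=0.0906, γ=0.9787.
cos(β/2)=0.998974, sin(β/2)=0.045285
d^2_{-2,-1}: single k=1 term ⇒ +0.090291;  D = +0.034887-0.083278i
d^2_{-1,-1}: k∈[0..1] ⇒ +0.995903 -0.006139 = +0.989763;  D = -0.985044+0.096539i
d^2_{0,-1}: k∈[0..1] ⇒ -0.110583 +0.000227 = -0.110356;  D = -0.061590-0.091570i
d^2_{1,-1}: k∈[0..1] ⇒ +0.006139 -0.000004 = +0.006135;  D = +0.002856-0.005430i
d^2_{2,-1}: single k=0 term ⇒ -0.000186;  D = +0.000186-0.000002i
Y_2^{m'}(θ=2.7372,φ=3.9327) and Σ D·Y over m':
  (+0.0349-0.0833i)·(-0.0007-0.0598i)  (-0.9850+0.0965i)·(+0.1965-0.1987i)  (-0.0616-0.0916i)·(+0.4843+0.0000i)  (+0.0029-0.0054i)·(-0.1965-0.1987i)  (+0.0002-0.0000i)·(-0.0007+0.0598i)
Y_2^-1(R⁻¹ n̂) = -0.210818+0.168854i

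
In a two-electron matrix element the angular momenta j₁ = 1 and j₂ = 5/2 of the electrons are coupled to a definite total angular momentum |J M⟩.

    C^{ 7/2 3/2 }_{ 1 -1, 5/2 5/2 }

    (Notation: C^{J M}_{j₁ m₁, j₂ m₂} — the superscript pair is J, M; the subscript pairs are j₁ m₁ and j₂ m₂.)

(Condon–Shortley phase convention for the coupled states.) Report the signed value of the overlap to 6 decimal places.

+√(1/21) ≈ +0.218218

j₁+j₂−J=0  J+j₁−j₂=2  J−j₁+j₂=5  j₁+j₂+J+1=8
(j₁±m₁, j₂±m₂, J±M) = (0,2,5,0,5,2)
P² = 19200/7
sum k=0..0:
  [0] +1/240 = 1/240
S = 1/240
C² = P²·S² = 1/21 ; C = +0.218218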